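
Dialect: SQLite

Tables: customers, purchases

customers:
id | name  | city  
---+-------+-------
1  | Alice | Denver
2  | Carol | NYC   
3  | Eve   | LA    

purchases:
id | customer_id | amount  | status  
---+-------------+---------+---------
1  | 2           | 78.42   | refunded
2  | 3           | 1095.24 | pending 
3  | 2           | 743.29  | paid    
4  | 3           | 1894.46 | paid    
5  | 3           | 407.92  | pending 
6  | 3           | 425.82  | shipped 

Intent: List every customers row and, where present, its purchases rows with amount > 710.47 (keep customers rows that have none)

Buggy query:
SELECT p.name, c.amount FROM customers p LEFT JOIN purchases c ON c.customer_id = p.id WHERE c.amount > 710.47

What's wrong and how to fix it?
Bug: A WHERE condition on the right-hand table after LEFT JOIN drops unmatched parents

Fix: Put 'c.amount > 710.47' in the JOIN's ON clause instead of WHERE

Corrected query:
SELECT p.name, c.amount FROM customers p LEFT JOIN purchases c ON c.customer_id = p.id AND c.amount > 710.47

Result:
name  | amount 
------+--------
Alice | NULL   
Carol | 743.29 
Eve   | 1095.24
Eve   | 1894.46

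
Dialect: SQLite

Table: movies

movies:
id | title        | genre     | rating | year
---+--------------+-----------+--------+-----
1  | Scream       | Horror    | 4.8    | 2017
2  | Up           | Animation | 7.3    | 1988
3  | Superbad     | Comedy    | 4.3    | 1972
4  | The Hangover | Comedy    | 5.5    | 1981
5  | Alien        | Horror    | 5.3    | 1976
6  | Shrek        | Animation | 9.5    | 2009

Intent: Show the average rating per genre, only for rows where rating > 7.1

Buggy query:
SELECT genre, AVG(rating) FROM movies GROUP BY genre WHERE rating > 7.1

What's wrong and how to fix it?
Bug: WHERE cannot follow GROUP BY

Fix: Place WHERE between FROM and GROUP BY

Corrected query:
SELECT genre, AVG(rating) FROM movies WHERE rating > 7.1 GROUP BY genre

Result:
genre     | AVG(rating)
----------+------------
Animation | 8.4        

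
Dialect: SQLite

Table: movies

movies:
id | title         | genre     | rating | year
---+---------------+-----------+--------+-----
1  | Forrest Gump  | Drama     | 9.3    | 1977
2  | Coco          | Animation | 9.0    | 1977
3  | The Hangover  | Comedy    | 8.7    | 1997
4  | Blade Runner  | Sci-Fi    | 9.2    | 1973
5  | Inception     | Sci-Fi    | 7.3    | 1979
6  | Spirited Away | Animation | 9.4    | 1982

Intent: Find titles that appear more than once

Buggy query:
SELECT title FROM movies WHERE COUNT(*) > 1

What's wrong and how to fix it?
Bug: COUNT(*) is an aggregate and cannot be used in WHERE

Fix: Group first, then use HAVING for the count condition

Corrected query:
SELECT title FROM movies GROUP BY title HAVING COUNT(*) > 1

Result:
(no rows)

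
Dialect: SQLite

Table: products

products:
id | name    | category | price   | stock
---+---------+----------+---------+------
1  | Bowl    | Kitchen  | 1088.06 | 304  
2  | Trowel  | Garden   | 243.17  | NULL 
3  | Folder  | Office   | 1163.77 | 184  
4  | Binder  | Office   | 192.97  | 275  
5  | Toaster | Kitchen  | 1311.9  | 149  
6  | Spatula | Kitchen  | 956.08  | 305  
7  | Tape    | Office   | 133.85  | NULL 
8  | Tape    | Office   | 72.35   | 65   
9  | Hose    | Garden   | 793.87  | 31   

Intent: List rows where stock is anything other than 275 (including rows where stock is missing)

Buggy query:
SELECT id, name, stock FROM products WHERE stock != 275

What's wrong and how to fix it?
Bug: 'stock != 275' is unknown when stock is NULL, so NULL rows are silently excluded

Fix: Handle NULL separately with IS NULL alongside the inequality

Corrected query:
SELECT id, name, stock FROM products WHERE stock != 275 OR stock IS NULL

Result:
id | name    | stock
---+---------+------
1  | Bowl    | 304  
2  | Trowel  | NULL 
3  | Folder  | 184  
5  | Toaster | 149  
6  | Spatula | 305  
7  | Tape    | NULL 
8  | Tape    | 65   
9  | Hose    | 31   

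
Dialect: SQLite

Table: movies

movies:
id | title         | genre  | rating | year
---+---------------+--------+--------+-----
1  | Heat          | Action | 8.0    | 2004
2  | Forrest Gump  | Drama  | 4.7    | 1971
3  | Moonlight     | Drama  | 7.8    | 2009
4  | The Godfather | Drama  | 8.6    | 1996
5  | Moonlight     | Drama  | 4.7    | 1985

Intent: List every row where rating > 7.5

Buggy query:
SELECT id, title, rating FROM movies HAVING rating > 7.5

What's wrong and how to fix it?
Bug: HAVING filters the output of aggregation, but this query has no GROUP BY and no aggregate functions, so SQLite rejects it (HAVING clause on a non-aggregate query); the condition here is per row

Fix: Use WHERE for row-level filtering

Corrected query:
SELECT id, title, rating FROM movies WHERE rating > 7.5

Result:
id | title         | rating
---+---------------+-------
1  | Heat          | 8     
3  | Moonlight     | 7.8   
4  | The Godfather | 8.6   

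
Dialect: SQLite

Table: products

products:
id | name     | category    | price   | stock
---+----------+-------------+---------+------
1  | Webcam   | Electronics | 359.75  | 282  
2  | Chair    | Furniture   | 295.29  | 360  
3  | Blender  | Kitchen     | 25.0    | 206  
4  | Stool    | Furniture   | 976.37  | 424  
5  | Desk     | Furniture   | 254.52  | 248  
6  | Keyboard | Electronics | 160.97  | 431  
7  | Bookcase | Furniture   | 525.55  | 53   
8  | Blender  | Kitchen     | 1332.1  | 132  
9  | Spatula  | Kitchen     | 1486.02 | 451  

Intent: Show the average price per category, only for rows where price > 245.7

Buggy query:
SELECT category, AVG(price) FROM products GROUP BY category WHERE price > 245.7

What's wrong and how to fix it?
Bug: Row-level WHERE must come before GROUP BY in the clause order

Fix: Move the WHERE clause before GROUP BY

Corrected query:
SELECT category, AVG(price) FROM products WHERE price > 245.7 GROUP BY category

Result:
category    | AVG(price)
------------+-----------
Electronics | 359.75    
Furniture   | 512.9325  
Kitchen     | 1409.06   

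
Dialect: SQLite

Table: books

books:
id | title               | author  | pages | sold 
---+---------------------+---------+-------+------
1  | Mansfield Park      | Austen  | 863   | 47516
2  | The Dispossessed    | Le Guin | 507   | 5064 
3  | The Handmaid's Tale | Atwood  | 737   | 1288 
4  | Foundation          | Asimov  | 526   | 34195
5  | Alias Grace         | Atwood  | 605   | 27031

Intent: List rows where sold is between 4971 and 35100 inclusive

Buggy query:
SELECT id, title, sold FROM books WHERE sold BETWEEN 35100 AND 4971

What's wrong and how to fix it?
Bug: BETWEEN expects the lower bound first; with 35100 AND 4971 the range is empty

Fix: Swap the bounds so the smaller value comes first

Corrected query:
SELECT id, title, sold FROM books WHERE sold BETWEEN 4971 AND 35100

Result:
id | title            | sold 
---+------------------+------
2  | The Dispossessed | 5064 
4  | Foundation       | 34195
5  | Alias Grace      | 27031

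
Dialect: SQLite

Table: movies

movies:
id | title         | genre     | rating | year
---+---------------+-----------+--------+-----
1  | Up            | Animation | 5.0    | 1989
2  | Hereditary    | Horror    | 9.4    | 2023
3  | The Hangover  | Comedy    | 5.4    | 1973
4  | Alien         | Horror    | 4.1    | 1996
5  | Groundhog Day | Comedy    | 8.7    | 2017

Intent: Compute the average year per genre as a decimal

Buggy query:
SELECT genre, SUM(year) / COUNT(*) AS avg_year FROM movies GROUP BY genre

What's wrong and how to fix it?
Bug: Both operands are integers, so '/' performs integer division and truncates

Fix: Multiply by 1.0 (or CAST to REAL) to force floating-point division

Corrected query:
SELECT genre, SUM(year) * 1.0 / COUNT(*) AS avg_year FROM movies GROUP BY genre

Result:
genre     | avg_year
----------+---------
Animation | 1989    
Comedy    | 1995    
Horror    | 2009.5  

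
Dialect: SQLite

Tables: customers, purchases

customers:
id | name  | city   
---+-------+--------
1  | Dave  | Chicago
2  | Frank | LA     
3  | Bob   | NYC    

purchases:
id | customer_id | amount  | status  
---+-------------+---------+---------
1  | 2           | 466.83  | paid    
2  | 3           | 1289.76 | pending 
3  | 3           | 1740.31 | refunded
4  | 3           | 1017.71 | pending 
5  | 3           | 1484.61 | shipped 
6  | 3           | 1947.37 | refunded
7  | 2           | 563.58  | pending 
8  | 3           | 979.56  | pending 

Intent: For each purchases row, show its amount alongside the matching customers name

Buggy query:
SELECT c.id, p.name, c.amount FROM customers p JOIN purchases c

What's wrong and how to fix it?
Bug: Missing join condition: each purchases row is matched to all customers rows instead of just its own

Fix: Add ON c.customer_id = p.id to the JOIN

Corrected query:
SELECT c.id, p.name, c.amount FROM customers p JOIN purchases c ON c.customer_id = p.id

Result:
id | name  | amount 
---+-------+--------
1  | Frank | 466.83 
2  | Bob   | 1289.76
3  | Bob   | 1740.31
4  | Bob   | 1017.71
5  | Bob   | 1484.61
6  | Bob   | 1947.37
7  | Frank | 563.58 
8  | Bob   | 979.56 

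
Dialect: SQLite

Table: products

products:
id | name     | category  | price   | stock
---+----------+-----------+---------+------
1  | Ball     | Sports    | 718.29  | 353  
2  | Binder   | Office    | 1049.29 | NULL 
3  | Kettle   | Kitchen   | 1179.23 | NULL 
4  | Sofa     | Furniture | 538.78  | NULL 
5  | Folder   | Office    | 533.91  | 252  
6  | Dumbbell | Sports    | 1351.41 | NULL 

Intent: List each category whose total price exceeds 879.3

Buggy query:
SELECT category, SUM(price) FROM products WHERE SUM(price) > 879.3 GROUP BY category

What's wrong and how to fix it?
Bug: SUM(price) is an aggregate, but WHERE filters rows before aggregation

Fix: Move the aggregate condition to a HAVING clause

Corrected query:
SELECT category, SUM(price) FROM products GROUP BY category HAVING SUM(price) > 879.3

Result:
category | SUM(price)
---------+-----------
Kitchen  | 1179.23   
Office   | 1583.2    
Sports   | 2069.7    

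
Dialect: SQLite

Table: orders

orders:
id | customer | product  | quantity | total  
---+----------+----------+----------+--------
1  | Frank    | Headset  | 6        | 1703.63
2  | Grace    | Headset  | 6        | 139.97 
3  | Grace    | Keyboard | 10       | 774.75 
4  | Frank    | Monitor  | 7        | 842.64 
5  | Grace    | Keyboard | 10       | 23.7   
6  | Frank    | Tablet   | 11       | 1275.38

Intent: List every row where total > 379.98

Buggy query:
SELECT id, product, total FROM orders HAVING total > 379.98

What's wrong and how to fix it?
Bug: This is a non-aggregate query (no GROUP BY, no aggregates), so in SQLite the HAVING clause is invalid here; a row-level condition belongs in WHERE

Fix: Replace HAVING with WHERE since the condition applies to individual rows

Corrected query:
SELECT id, product, total FROM orders WHERE total > 379.98

Result:
id | product  | total  
---+----------+--------
1  | Headset  | 1703.63
3  | Keyboard | 774.75 
4  | Monitor  | 842.64 
6  | Tablet   | 1275.38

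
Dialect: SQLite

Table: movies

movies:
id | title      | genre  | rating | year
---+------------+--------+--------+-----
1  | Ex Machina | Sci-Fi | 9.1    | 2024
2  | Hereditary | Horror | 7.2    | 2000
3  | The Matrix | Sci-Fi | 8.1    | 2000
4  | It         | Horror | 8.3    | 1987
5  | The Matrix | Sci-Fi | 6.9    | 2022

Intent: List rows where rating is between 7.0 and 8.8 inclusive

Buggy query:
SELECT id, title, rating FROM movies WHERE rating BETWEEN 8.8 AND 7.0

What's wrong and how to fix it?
Bug: BETWEEN expects the lower bound first; with 8.8 AND 7.0 the range is empty

Fix: Swap the bounds so the smaller value comes first

Corrected query:
SELECT id, title, rating FROM movies WHERE rating BETWEEN 7.0 AND 8.8

Result:
id | title      | rating
---+------------+-------
2  | Hereditary | 7.2   
3  | The Matrix | 8.1   
4  | It         | 8.3   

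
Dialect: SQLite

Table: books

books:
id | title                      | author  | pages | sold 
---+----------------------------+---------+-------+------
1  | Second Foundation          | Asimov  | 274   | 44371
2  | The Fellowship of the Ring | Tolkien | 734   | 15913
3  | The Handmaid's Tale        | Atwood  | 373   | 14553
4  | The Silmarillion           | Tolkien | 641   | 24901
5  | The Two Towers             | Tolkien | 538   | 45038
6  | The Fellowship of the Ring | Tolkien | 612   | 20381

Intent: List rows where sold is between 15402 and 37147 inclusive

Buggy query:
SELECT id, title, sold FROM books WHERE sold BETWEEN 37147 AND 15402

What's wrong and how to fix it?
Bug: The bounds are reversed; BETWEEN a AND b requires a <= b to match anything

Fix: Write BETWEEN 15402 AND 37147

Corrected query:
SELECT id, title, sold FROM books WHERE sold BETWEEN 15402 AND 37147

Result:
id | title                      | sold 
---+----------------------------+------
2  | The Fellowship of the Ring | 15913
4  | The Silmarillion           | 24901
6  | The Fellowship of the Ring | 20381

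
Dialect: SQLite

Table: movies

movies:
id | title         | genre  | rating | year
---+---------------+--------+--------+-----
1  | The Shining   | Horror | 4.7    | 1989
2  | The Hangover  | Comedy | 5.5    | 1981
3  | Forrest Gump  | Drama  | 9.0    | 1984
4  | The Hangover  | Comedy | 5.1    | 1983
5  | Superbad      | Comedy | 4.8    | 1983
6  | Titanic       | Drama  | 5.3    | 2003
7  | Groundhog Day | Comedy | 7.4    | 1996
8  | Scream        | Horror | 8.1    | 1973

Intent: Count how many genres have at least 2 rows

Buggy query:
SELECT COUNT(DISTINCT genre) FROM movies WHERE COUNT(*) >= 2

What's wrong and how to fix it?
Bug: COUNT(*) cannot appear in WHERE; the per-group count doesn't exist yet

Fix: Group first with HAVING COUNT(*) >= 2, then COUNT the resulting groups

Corrected query:
SELECT COUNT(*) FROM (SELECT genre FROM movies GROUP BY genre HAVING COUNT(*) >= 2)

Result:
COUNT(*)
--------
3       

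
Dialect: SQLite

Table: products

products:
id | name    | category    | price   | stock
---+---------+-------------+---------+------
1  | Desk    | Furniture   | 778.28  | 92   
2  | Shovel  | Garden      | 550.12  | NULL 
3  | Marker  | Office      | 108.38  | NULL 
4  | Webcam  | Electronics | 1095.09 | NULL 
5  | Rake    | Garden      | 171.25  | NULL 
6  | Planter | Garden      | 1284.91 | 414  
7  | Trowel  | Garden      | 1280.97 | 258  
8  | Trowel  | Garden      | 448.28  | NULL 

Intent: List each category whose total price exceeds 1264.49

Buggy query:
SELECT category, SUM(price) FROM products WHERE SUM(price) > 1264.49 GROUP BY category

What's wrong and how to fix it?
Bug: SUM(price) is an aggregate, but WHERE filters rows before aggregation

Fix: Move the aggregate condition to a HAVING clause

Corrected query:
SELECT category, SUM(price) FROM products GROUP BY category HAVING SUM(price) > 1264.49

Result:
category | SUM(price)
---------+-----------
Garden   | 3735.53   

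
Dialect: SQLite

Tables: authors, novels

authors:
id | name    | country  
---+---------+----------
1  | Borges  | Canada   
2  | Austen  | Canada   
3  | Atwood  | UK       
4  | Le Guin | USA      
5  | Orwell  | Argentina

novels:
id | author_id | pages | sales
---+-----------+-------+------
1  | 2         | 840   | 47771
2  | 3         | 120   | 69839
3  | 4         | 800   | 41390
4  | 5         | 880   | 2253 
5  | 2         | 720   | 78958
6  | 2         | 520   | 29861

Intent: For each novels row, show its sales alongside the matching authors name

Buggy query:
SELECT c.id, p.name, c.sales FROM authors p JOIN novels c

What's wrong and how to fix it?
Bug: JOIN with no ON clause produces a cartesian product; every novels row pairs with every authors row

Fix: Specify the join condition linking the foreign key to the parent id

Corrected query:
SELECT c.id, p.name, c.sales FROM authors p JOIN novels c ON c.author_id = p.id

Result:
id | name    | sales
---+---------+------
1  | Austen  | 47771
2  | Atwood  | 69839
3  | Le Guin | 41390
4  | Orwell  | 2253 
5  | Austen  | 78958
6  | Austen  | 29861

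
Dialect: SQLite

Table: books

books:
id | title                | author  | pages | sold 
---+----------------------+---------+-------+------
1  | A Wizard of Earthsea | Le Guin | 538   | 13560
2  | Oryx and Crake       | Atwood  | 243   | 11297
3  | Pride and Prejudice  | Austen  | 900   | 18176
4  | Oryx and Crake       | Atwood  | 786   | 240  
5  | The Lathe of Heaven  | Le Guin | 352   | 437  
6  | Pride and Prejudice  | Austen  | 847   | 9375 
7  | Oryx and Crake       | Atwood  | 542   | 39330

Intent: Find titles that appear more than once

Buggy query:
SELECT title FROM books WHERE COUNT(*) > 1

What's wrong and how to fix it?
Bug: COUNT(*) is an aggregate and cannot be used in WHERE

Fix: Group first, then use HAVING for the count condition

Corrected query:
SELECT title FROM books GROUP BY title HAVING COUNT(*) > 1

Result:
title              
-------------------
Oryx and Crake     
Pride and Prejudice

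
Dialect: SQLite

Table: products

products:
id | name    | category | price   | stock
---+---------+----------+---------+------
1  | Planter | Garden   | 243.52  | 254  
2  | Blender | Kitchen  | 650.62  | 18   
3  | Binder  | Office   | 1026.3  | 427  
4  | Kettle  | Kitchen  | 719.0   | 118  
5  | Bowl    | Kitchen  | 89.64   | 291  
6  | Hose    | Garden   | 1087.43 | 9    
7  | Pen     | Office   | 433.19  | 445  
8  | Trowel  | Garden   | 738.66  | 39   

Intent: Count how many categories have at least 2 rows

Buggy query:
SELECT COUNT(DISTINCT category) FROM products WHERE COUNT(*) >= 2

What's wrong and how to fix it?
Bug: COUNT(*) cannot appear in WHERE; the per-group count doesn't exist yet

Fix: Use a subquery that GROUPs and filters with HAVING, then count its rows

Corrected query:
SELECT COUNT(*) FROM (SELECT category FROM products GROUP BY category HAVING COUNT(*) >= 2)

Result:
COUNT(*)
--------
3       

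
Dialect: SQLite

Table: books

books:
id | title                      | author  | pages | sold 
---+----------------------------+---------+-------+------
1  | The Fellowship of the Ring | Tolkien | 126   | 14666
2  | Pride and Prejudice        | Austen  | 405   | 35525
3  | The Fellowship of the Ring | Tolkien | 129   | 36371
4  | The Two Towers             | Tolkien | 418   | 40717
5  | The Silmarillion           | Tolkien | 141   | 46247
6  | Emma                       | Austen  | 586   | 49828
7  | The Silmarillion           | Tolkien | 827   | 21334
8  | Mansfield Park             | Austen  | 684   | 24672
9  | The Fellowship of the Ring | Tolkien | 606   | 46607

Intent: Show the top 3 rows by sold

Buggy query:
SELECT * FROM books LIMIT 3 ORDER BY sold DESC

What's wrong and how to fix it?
Bug: LIMIT must come after ORDER BY

Fix: Sort with ORDER BY, then apply LIMIT

Corrected query:
SELECT * FROM books ORDER BY sold DESC LIMIT 3

Result:
id | title                      | author  | pages | sold 
---+----------------------------+---------+-------+------
6  | Emma                       | Austen  | 586   | 49828
9  | The Fellowship of the Ring | Tolkien | 606   | 46607
5  | The Silmarillion           | Tolkien | 141   | 46247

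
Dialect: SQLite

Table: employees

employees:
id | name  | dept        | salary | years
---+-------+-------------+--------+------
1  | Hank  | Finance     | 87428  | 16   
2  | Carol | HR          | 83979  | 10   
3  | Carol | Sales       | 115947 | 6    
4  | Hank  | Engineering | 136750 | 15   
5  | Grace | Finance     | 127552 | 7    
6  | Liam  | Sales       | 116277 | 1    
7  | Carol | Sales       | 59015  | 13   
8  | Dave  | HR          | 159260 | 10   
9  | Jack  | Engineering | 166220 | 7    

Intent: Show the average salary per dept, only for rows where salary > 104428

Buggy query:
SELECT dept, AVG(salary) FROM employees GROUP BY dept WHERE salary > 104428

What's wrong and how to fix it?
Bug: Row-level WHERE must come before GROUP BY in the clause order

Fix: Place WHERE between FROM and GROUP BY

Corrected query:
SELECT dept, AVG(salary) FROM employees WHERE salary > 104428 GROUP BY dept

Result:
dept        | AVG(salary)
------------+------------
Engineering | 151485     
Finance     | 127552     
HR          | 159260     
Sales       | 116112     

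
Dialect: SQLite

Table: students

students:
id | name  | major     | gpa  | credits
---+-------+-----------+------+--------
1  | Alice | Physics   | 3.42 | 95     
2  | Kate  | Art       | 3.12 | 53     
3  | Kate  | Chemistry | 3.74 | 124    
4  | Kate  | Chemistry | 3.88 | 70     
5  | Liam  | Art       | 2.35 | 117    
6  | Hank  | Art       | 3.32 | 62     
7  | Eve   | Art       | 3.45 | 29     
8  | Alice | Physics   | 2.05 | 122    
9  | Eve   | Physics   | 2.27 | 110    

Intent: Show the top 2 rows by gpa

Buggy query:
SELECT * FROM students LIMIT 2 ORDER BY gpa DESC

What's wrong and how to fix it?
Bug: LIMIT must come after ORDER BY

Fix: Swap the clauses: ORDER BY first, then LIMIT

Corrected query:
SELECT * FROM students ORDER BY gpa DESC LIMIT 2

Result:
id | name | major     | gpa  | credits
---+------+-----------+------+--------
4  | Kate | Chemistry | 3.88 | 70     
3  | Kate | Chemistry | 3.74 | 124    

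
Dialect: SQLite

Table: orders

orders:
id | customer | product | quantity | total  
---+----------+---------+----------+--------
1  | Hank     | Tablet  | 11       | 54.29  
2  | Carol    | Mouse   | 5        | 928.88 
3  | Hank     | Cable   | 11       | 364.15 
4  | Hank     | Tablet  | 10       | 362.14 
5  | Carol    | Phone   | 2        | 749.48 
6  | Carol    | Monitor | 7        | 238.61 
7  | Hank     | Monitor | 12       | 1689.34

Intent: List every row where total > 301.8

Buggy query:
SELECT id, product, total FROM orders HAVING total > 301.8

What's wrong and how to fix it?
Bug: This is a non-aggregate query (no GROUP BY, no aggregates), so in SQLite the HAVING clause is invalid here; a row-level condition belongs in WHERE

Fix: Use WHERE for row-level filtering

Corrected query:
SELECT id, product, total FROM orders WHERE total > 301.8

Result:
id | product | total  
---+---------+--------
2  | Mouse   | 928.88 
3  | Cable   | 364.15 
4  | Tablet  | 362.14 
5  | Phone   | 749.48 
7  | Monitor | 1689.34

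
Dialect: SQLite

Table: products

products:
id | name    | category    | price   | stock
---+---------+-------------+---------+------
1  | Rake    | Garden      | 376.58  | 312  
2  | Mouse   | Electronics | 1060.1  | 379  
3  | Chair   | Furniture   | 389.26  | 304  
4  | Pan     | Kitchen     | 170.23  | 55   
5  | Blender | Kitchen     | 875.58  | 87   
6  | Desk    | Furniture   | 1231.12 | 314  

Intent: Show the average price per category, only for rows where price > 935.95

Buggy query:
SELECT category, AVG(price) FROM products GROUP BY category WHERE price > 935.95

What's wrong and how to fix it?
Bug: WHERE cannot follow GROUP BY

Fix: Move the WHERE clause before GROUP BY

Corrected query:
SELECT category, AVG(price) FROM products WHERE price > 935.95 GROUP BY category

Result:
category    | AVG(price)
------------+-----------
Electronics | 1060.1    
Furniture   | 1231.12   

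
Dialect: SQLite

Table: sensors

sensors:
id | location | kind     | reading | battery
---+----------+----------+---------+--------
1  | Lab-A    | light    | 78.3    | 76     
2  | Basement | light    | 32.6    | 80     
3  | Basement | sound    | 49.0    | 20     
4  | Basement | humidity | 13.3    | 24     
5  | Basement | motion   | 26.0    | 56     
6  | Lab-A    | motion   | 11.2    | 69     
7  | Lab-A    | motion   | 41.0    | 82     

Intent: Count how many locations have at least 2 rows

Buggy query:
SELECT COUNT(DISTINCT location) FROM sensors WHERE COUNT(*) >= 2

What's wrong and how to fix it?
Bug: COUNT(*) cannot appear in WHERE; the per-group count doesn't exist yet

Fix: Group first with HAVING COUNT(*) >= 2, then COUNT the resulting groups

Corrected query:
SELECT COUNT(*) FROM (SELECT location FROM sensors GROUP BY location HAVING COUNT(*) >= 2)

Result:
COUNT(*)
--------
2       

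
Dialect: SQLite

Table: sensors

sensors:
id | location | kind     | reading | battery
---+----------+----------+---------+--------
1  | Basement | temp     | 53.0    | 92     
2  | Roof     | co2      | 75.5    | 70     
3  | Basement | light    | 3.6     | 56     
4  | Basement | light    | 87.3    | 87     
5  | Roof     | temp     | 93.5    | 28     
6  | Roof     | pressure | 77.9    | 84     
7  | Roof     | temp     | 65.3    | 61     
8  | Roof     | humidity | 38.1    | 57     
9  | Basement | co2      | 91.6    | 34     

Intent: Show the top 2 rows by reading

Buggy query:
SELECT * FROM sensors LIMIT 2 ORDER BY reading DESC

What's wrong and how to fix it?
Bug: LIMIT must come after ORDER BY

Fix: Sort with ORDER BY, then apply LIMIT

Corrected query:
SELECT * FROM sensors ORDER BY reading DESC LIMIT 2

Result:
id | location | kind | reading | battery
---+----------+------+---------+--------
5  | Roof     | temp | 93.5    | 28     
9  | Basement | co2  | 91.6    | 34     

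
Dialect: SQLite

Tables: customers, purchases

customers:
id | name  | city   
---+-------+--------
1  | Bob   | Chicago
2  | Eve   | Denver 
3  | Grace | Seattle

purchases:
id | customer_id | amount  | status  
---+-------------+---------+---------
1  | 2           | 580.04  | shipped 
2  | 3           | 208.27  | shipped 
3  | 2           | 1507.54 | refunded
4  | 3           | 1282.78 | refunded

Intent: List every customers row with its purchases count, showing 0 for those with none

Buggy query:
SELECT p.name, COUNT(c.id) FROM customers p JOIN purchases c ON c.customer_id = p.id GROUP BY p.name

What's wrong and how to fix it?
Bug: INNER JOIN drops customers rows that have no matching purchases rows

Fix: Switch to LEFT JOIN to retain unmatched parent rows

Corrected query:
SELECT p.name, COUNT(c.id) FROM customers p LEFT JOIN purchases c ON c.customer_id = p.id GROUP BY p.name

Result:
name  | COUNT(c.id)
------+------------
Bob   | 0          
Eve   | 2          
Grace | 2          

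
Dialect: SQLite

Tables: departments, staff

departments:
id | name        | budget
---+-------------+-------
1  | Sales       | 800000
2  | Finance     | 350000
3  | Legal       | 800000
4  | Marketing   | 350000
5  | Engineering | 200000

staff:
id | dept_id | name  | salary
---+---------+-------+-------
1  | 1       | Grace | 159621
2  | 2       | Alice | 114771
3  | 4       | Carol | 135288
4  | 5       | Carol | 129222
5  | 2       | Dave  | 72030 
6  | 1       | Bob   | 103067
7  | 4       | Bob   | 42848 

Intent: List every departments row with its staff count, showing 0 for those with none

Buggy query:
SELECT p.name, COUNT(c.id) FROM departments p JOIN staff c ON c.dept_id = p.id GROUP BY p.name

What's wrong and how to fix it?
Bug: INNER JOIN drops departments rows that have no matching staff rows

Fix: Use LEFT JOIN so parents without children still appear (COUNT(c.id) gives 0)

Corrected query:
SELECT p.name, COUNT(c.id) FROM departments p LEFT JOIN staff c ON c.dept_id = p.id GROUP BY p.name

Result:
name        | COUNT(c.id)
------------+------------
Engineering | 1          
Finance     | 2          
Legal       | 0          
Marketing   | 2          
Sales       | 2          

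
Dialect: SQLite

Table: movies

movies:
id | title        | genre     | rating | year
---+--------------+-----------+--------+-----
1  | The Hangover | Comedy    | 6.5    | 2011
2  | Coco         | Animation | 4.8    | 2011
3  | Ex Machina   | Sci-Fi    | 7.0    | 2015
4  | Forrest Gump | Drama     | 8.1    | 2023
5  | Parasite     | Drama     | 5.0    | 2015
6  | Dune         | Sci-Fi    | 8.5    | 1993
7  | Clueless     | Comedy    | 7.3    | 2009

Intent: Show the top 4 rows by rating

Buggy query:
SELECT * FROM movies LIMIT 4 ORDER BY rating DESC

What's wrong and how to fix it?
Bug: LIMIT must come after ORDER BY

Fix: Swap the clauses: ORDER BY first, then LIMIT

Corrected query:
SELECT * FROM movies ORDER BY rating DESC LIMIT 4

Result:
id | title        | genre  | rating | year
---+--------------+--------+--------+-----
6  | Dune         | Sci-Fi | 8.5    | 1993
4  | Forrest Gump | Drama  | 8.1    | 2023
7  | Clueless     | Comedy | 7.3    | 2009
3  | Ex Machina   | Sci-Fi | 7      | 2015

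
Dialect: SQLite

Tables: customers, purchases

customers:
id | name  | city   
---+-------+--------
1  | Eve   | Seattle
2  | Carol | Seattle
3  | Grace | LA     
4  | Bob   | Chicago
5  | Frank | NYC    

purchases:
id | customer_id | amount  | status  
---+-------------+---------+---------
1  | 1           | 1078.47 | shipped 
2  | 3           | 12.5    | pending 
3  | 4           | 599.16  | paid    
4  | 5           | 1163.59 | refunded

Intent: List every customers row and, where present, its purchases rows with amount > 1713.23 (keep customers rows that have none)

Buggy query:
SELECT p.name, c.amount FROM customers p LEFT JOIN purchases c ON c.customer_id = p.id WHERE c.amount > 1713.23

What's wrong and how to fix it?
Bug: Filtering c.amount in WHERE discards the NULL rows produced by LEFT JOIN, turning it into an inner join

Fix: Move the right-table condition into the ON clause so unmatched parents are kept

Corrected query:
SELECT p.name, c.amount FROM customers p LEFT JOIN purchases c ON c.customer_id = p.id AND c.amount > 1713.23

Result:
name  | amount
------+-------
Eve   | NULL  
Carol | NULL  
Grace | NULL  
Bob   | NULL  
Frank | NULL  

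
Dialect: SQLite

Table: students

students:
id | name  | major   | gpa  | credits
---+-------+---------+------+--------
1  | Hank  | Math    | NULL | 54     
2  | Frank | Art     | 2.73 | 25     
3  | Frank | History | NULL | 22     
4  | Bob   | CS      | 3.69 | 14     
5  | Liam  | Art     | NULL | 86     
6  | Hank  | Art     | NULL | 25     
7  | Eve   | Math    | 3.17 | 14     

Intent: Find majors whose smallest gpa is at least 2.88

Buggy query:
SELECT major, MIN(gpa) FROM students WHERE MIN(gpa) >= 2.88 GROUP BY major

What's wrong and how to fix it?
Bug: Aggregates like MIN are computed per group after WHERE runs

Fix: Use HAVING for the per-group MIN condition

Corrected query:
SELECT major, MIN(gpa) FROM students GROUP BY major HAVING MIN(gpa) >= 2.88

Result:
major | MIN(gpa)
------+---------
CS    | 3.69    
Math  | 3.17    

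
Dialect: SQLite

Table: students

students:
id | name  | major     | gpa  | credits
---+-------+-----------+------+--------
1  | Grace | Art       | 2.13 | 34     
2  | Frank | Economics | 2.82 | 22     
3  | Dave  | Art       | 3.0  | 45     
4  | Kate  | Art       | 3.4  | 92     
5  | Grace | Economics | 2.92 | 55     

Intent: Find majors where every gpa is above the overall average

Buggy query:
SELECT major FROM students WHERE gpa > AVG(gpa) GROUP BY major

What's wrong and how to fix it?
Bug: WHERE evaluates per row before aggregation, so AVG() is unavailable

Fix: Use a subquery for AVG and a HAVING MIN(...) filter so the condition holds for every row in the group

Corrected query:
SELECT major FROM students GROUP BY major HAVING MIN(gpa) > (SELECT AVG(gpa) FROM students)

Result:
(no rows)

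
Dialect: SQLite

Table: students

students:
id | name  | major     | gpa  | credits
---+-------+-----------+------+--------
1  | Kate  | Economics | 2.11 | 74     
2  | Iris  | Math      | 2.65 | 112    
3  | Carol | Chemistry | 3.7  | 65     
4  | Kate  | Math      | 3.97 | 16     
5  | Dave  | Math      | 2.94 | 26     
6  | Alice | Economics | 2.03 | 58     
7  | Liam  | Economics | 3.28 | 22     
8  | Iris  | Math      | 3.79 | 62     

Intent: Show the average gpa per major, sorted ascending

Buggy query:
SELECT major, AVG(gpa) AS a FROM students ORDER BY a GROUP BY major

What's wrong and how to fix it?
Bug: ORDER BY appears before GROUP BY; SQL clause order requires GROUP BY first

Fix: Reorder: SELECT … FROM … GROUP BY … ORDER BY …

Corrected query:
SELECT major, AVG(gpa) AS a FROM students GROUP BY major ORDER BY a

Result:
major     | a       
----------+---------
Economics | 2.473333
Math      | 3.3375  
Chemistry | 3.7     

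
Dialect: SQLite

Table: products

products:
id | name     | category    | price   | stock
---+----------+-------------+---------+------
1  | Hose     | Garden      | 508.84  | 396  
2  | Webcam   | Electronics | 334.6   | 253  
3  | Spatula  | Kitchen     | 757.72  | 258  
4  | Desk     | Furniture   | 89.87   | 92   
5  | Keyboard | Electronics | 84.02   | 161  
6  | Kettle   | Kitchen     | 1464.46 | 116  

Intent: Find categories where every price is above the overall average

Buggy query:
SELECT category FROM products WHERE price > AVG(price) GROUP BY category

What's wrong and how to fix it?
Bug: WHERE evaluates per row before aggregation, so AVG() is unavailable

Fix: Use a subquery for AVG and a HAVING MIN(...) filter so the condition holds for every row in the group

Corrected query:
SELECT category FROM products GROUP BY category HAVING MIN(price) > (SELECT AVG(price) FROM products)

Result:
category
--------
Kitchen 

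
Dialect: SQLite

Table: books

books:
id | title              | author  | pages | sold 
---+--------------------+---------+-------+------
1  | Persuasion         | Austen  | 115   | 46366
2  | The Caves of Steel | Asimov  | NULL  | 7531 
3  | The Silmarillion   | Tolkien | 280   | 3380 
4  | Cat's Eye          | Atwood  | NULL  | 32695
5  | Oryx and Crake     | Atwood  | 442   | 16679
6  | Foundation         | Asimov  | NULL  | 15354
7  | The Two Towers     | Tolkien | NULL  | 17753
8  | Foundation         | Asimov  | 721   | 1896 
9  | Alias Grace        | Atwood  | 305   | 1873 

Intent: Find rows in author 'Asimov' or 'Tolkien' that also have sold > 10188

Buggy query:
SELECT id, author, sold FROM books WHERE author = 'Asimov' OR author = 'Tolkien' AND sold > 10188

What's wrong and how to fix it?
Bug: AND binds tighter than OR, so this parses as author = 'Asimov' OR (author = 'Tolkien' AND sold > 10188)

Fix: Add parentheses around the OR so the AND applies to both alternatives

Corrected query:
SELECT id, author, sold FROM books WHERE (author = 'Asimov' OR author = 'Tolkien') AND sold > 10188

Result:
id | author  | sold 
---+---------+------
6  | Asimov  | 15354
7  | Tolkien | 17753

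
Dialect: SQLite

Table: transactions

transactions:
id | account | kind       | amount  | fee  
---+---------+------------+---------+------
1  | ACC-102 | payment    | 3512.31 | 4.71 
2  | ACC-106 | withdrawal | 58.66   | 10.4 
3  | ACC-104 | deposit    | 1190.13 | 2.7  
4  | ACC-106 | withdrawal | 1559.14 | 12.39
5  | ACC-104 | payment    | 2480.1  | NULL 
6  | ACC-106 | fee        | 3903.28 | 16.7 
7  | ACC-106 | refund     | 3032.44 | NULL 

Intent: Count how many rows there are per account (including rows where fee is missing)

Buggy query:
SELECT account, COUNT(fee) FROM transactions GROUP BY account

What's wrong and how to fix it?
Bug: COUNT(fee) skips NULLs, so groups with missing fee are undercounted

Fix: Replace COUNT(fee) with COUNT(*)

Corrected query:
SELECT account, COUNT(*) FROM transactions GROUP BY account

Result:
account | COUNT(*)
--------+---------
ACC-102 | 1       
ACC-104 | 2       
ACC-106 | 4       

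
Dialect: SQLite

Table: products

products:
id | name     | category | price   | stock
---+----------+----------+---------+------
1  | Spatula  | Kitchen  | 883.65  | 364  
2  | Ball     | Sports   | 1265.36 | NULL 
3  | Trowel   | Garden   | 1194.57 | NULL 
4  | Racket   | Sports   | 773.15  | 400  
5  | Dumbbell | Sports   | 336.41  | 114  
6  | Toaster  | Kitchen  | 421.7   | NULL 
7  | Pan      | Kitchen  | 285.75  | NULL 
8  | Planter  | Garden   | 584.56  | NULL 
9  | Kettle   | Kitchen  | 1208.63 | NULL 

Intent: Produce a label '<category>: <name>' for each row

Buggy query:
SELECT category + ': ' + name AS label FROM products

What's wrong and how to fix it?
Bug: '+' is numeric addition; on text columns SQLite converts them to 0 instead of concatenating

Fix: Replace + with || to concatenate text

Corrected query:
SELECT category || ': ' || name AS label FROM products

Result:
label           
----------------
Kitchen: Spatula
Sports: Ball    
Garden: Trowel  
Sports: Racket  
Sports: Dumbbell
Kitchen: Toaster
Kitchen: Pan    
Garden: Planter 
Kitchen: Kettle 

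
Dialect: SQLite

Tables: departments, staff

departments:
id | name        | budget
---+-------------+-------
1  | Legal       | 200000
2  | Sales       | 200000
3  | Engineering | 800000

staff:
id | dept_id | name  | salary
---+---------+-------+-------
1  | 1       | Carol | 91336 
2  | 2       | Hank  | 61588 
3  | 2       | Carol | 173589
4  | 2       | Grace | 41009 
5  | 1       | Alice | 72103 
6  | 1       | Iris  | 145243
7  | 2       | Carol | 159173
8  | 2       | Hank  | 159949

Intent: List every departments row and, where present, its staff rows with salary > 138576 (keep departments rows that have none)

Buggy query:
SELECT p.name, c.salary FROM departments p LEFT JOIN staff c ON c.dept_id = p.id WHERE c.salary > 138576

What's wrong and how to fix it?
Bug: A WHERE condition on the right-hand table after LEFT JOIN drops unmatched parents

Fix: Move the right-table condition into the ON clause so unmatched parents are kept

Corrected query:
SELECT p.name, c.salary FROM departments p LEFT JOIN staff c ON c.dept_id = p.id AND c.salary > 138576

Result:
name        | salary
------------+-------
Legal       | 145243
Sales       | 159173
Sales       | 159949
Sales       | 173589
Engineering | NULL  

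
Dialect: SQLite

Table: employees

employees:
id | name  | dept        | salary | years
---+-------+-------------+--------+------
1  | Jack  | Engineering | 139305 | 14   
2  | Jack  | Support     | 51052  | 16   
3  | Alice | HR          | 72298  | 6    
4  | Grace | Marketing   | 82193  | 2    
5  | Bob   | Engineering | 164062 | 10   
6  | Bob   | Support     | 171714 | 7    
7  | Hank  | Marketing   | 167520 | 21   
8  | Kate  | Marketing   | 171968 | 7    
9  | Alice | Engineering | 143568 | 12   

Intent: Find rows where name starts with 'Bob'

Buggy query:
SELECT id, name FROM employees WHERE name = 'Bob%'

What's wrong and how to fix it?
Bug: '=' compares the literal string including the % character; pattern matching needs LIKE

Fix: Replace '=' with LIKE so 'Bob%' is treated as a pattern

Corrected query:
SELECT id, name FROM employees WHERE name LIKE 'Bob%'

Result:
id | name
---+-----
5  | Bob 
6  | Bob 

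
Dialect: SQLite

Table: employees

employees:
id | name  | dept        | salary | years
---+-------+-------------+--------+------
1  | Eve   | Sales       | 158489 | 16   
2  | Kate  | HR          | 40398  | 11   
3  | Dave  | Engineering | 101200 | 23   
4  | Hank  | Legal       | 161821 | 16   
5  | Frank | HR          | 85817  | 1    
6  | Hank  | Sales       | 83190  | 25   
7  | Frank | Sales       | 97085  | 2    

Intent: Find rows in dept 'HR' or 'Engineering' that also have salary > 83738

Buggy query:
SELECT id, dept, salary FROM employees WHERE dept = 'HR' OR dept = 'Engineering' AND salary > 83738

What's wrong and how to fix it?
Bug: AND binds tighter than OR, so this parses as dept = 'HR' OR (dept = 'Engineering' AND salary > 83738)

Fix: Add parentheses around the OR so the AND applies to both alternatives

Corrected query:
SELECT id, dept, salary FROM employees WHERE (dept = 'HR' OR dept = 'Engineering') AND salary > 83738

Result:
id | dept        | salary
---+-------------+-------
3  | Engineering | 101200
5  | HR          | 85817 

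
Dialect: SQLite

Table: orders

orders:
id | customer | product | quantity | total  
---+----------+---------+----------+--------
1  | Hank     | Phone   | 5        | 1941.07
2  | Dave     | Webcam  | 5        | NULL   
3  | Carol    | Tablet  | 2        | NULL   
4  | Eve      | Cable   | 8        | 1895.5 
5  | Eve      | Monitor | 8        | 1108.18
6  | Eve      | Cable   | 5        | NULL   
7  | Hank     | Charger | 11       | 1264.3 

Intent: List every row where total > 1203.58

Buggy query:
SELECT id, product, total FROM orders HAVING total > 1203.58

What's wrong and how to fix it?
Bug: HAVING filters the output of aggregation, but this query has no GROUP BY and no aggregate functions, so SQLite rejects it (HAVING clause on a non-aggregate query); the condition here is per row

Fix: Replace HAVING with WHERE since the condition applies to individual rows

Corrected query:
SELECT id, product, total FROM orders WHERE total > 1203.58

Result:
id | product | total  
---+---------+--------
1  | Phone   | 1941.07
4  | Cable   | 1895.5 
7  | Charger | 1264.3 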